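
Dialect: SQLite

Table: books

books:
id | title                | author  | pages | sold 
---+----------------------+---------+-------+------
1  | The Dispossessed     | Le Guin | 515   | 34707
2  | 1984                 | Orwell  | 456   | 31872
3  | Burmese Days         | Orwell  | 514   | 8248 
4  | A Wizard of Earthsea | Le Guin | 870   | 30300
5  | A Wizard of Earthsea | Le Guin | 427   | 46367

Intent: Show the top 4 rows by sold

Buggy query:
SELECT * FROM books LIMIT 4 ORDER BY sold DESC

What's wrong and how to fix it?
Bug: ORDER BY cannot follow LIMIT; LIMIT is the final clause

Fix: Swap the clauses: ORDER BY first, then LIMIT

Corrected query:
SELECT * FROM books ORDER BY sold DESC LIMIT 4

Result:
id | title                | author  | pages | sold 
---+----------------------+---------+-------+------
5  | A Wizard of Earthsea | Le Guin | 427   | 46367
1  | The Dispossessed     | Le Guin | 515   | 34707
2  | 1984                 | Orwell  | 456   | 31872
4  | A Wizard of Earthsea | Le Guin | 870   | 30300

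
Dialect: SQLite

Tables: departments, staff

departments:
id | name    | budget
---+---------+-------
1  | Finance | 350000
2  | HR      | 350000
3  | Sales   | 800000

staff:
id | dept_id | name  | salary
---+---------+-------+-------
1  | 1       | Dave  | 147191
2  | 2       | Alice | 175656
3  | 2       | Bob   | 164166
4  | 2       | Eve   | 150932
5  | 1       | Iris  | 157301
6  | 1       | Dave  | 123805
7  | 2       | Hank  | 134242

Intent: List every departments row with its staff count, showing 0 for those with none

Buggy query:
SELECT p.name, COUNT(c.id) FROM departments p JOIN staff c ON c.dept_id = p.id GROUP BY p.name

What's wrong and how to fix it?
Bug: An inner join excludes parents with zero children

Fix: Use LEFT JOIN so parents without children still appear (COUNT(c.id) gives 0)

Corrected query:
SELECT p.name, COUNT(c.id) FROM departments p LEFT JOIN staff c ON c.dept_id = p.id GROUP BY p.name

Result:
name    | COUNT(c.id)
--------+------------
Finance | 3          
HR      | 4          
Sales   | 0          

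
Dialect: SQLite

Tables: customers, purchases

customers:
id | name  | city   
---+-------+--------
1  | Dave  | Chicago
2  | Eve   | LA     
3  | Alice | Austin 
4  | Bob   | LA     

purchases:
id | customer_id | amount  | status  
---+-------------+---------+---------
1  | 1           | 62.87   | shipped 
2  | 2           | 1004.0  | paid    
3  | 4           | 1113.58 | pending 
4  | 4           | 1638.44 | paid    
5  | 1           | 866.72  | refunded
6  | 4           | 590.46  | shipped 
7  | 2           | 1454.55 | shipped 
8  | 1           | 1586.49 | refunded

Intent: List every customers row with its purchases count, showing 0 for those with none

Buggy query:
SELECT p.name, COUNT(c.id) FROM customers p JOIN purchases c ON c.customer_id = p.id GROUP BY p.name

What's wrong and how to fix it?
Bug: INNER JOIN drops customers rows that have no matching purchases rows

Fix: Switch to LEFT JOIN to retain unmatched parent rows

Corrected query:
SELECT p.name, COUNT(c.id) FROM customers p LEFT JOIN purchases c ON c.customer_id = p.id GROUP BY p.name

Result:
name  | COUNT(c.id)
------+------------
Alice | 0          
Bob   | 3          
Dave  | 3          
Eve   | 2          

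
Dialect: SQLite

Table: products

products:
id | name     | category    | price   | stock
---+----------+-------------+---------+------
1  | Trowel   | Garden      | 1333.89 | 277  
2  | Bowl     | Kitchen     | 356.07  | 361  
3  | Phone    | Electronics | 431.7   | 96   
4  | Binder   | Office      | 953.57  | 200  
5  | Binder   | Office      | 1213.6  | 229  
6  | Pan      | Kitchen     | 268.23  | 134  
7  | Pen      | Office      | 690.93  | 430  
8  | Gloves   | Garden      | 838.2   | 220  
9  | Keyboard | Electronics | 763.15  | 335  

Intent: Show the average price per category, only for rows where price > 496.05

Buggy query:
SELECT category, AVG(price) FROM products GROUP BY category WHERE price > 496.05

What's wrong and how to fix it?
Bug: Row-level WHERE must come before GROUP BY in the clause order

Fix: Place WHERE between FROM and GROUP BY

Corrected query:
SELECT category, AVG(price) FROM products WHERE price > 496.05 GROUP BY category

Result:
category    | AVG(price)
------------+-----------
Electronics | 763.15    
Garden      | 1086.045  
Office      | 952.7     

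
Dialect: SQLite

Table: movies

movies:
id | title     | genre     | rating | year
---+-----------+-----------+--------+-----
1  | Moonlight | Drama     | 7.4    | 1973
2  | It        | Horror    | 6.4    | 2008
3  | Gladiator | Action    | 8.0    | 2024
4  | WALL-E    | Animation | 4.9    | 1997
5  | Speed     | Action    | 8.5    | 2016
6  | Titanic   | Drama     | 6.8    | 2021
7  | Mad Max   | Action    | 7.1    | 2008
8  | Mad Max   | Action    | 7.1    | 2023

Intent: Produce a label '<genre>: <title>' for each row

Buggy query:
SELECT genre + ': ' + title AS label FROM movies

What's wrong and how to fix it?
Bug: SQLite uses || for string concatenation; + coerces text to numbers (yielding 0)

Fix: Use the || operator for string concatenation

Corrected query:
SELECT genre || ': ' || title AS label FROM movies

Result:
label            
-----------------
Drama: Moonlight 
Horror: It       
Action: Gladiator
Animation: WALL-E
Action: Speed    
Drama: Titanic   
Action: Mad Max  
Action: Mad Max  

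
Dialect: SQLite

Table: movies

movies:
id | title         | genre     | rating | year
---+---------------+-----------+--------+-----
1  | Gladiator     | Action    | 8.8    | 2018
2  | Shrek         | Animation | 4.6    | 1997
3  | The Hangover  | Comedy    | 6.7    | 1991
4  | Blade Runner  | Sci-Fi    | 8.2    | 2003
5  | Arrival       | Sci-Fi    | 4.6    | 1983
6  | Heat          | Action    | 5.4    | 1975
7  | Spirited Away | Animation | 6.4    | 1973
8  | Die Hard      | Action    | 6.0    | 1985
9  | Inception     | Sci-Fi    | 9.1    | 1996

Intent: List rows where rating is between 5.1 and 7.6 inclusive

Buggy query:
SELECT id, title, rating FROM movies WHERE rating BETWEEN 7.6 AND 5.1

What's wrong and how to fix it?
Bug: BETWEEN expects the lower bound first; with 7.6 AND 5.1 the range is empty

Fix: Write BETWEEN 5.1 AND 7.6

Corrected query:
SELECT id, title, rating FROM movies WHERE rating BETWEEN 5.1 AND 7.6

Result:
id | title         | rating
---+---------------+-------
3  | The Hangover  | 6.7   
6  | Heat          | 5.4   
7  | Spirited Away | 6.4   
8  | Die Hard      | 6     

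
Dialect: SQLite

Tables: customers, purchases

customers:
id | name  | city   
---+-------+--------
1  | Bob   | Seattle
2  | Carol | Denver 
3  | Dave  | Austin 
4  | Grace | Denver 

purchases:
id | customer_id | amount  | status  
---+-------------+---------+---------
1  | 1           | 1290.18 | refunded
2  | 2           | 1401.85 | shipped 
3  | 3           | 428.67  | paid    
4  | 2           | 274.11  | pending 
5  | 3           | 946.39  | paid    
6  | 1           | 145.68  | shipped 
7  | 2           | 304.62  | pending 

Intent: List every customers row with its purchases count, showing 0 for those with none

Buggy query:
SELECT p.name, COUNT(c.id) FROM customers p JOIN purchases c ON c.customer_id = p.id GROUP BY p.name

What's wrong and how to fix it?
Bug: An inner join excludes parents with zero children

Fix: Use LEFT JOIN so parents without children still appear (COUNT(c.id) gives 0)

Corrected query:
SELECT p.name, COUNT(c.id) FROM customers p LEFT JOIN purchases c ON c.customer_id = p.id GROUP BY p.name

Result:
name  | COUNT(c.id)
------+------------
Bob   | 2          
Carol | 3          
Dave  | 2          
Grace | 0          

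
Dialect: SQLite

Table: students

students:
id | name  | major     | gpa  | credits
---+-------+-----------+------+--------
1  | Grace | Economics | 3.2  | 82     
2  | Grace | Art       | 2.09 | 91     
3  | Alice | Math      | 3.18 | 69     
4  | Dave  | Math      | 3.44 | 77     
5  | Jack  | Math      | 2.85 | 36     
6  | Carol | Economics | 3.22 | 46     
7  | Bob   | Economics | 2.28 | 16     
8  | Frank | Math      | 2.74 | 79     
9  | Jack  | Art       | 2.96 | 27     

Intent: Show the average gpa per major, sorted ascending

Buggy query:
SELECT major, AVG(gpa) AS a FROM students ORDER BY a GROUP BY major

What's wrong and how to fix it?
Bug: ORDER BY appears before GROUP BY; SQL clause order requires GROUP BY first

Fix: Move ORDER BY to the end, after GROUP BY

Corrected query:
SELECT major, AVG(gpa) AS a FROM students GROUP BY major ORDER BY a

Result:
major     | a     
----------+-------
Art       | 2.525 
Economics | 2.9   
Math      | 3.0525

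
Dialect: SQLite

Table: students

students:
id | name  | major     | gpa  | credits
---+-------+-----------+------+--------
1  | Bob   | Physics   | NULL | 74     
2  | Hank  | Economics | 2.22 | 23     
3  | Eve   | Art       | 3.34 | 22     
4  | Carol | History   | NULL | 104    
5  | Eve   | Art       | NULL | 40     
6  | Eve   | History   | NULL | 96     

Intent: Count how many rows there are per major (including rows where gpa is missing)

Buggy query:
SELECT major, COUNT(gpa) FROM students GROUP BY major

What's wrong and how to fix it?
Bug: COUNT(column) counts non-NULL values only; rows with NULL gpa aren't counted

Fix: Replace COUNT(gpa) with COUNT(*)

Corrected query:
SELECT major, COUNT(*) FROM students GROUP BY major

Result:
major     | COUNT(*)
----------+---------
Art       | 2       
Economics | 1       
History   | 2       
Physics   | 1       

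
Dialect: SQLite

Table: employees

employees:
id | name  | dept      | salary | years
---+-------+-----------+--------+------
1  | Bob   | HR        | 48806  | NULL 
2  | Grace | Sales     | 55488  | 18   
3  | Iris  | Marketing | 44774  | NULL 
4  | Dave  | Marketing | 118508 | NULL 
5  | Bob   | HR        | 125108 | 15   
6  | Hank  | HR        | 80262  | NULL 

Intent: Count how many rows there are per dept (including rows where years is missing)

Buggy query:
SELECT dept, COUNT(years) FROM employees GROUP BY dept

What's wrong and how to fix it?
Bug: COUNT(years) skips NULLs, so groups with missing years are undercounted

Fix: Use COUNT(*) to count all rows regardless of NULL

Corrected query:
SELECT dept, COUNT(*) FROM employees GROUP BY dept

Result:
dept      | COUNT(*)
----------+---------
HR        | 3       
Marketing | 2       
Sales     | 1       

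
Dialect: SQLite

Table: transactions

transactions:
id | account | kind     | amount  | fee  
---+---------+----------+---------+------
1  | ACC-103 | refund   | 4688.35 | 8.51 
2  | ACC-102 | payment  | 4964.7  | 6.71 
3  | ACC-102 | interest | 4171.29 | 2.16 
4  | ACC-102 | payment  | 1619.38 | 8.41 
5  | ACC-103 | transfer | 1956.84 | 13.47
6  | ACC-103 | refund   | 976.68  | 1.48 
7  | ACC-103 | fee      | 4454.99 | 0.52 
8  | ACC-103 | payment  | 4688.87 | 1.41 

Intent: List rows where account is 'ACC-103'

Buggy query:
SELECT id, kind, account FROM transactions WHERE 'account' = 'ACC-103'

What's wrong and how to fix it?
Bug: 'account' in single quotes is a string literal, not the column; the comparison is literal-vs-literal and never true

Fix: Remove the quotes around the column name (or use double quotes for an identifier)

Corrected query:
SELECT id, kind, account FROM transactions WHERE account = 'ACC-103'

Result:
id | kind     | account
---+----------+--------
1  | refund   | ACC-103
5  | transfer | ACC-103
6  | refund   | ACC-103
7  | fee      | ACC-103
8  | payment  | ACC-103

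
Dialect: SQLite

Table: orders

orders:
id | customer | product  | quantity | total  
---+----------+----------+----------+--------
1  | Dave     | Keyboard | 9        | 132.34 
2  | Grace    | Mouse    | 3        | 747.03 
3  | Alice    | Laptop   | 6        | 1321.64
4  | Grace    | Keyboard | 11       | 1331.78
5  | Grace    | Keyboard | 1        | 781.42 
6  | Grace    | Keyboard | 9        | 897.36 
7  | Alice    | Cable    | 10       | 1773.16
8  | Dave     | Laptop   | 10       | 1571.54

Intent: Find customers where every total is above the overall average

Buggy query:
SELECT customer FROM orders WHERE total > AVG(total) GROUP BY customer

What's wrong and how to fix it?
Bug: WHERE evaluates per row before aggregation, so AVG() is unavailable

Fix: Use a subquery for AVG and a HAVING MIN(...) filter so the condition holds for every row in the group

Corrected query:
SELECT customer FROM orders GROUP BY customer HAVING MIN(total) > (SELECT AVG(total) FROM orders)

Result:
customer
--------
Alice   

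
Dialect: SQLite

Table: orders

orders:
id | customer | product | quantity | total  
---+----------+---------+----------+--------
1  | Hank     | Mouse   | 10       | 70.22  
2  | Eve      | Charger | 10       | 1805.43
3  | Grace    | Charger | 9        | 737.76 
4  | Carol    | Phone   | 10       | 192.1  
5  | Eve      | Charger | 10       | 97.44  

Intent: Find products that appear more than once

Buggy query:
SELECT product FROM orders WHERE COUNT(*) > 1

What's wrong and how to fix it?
Bug: COUNT(*) is an aggregate and cannot be used in WHERE

Fix: Group first, then use HAVING for the count condition

Corrected query:
SELECT product FROM orders GROUP BY product HAVING COUNT(*) > 1

Result:
product
-------
Charger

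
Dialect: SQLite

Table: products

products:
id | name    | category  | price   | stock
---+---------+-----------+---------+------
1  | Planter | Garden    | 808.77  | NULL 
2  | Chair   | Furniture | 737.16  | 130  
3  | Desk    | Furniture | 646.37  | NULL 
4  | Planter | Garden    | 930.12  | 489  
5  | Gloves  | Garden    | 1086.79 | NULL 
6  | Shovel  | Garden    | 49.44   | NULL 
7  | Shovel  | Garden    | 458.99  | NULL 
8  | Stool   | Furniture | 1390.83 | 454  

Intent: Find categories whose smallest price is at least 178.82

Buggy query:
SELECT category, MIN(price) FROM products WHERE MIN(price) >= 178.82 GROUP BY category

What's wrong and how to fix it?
Bug: MIN() in WHERE is a misuse of aggregate

Fix: Replace WHERE with HAVING after the GROUP BY

Corrected query:
SELECT category, MIN(price) FROM products GROUP BY category HAVING MIN(price) >= 178.82

Result:
category  | MIN(price)
----------+-----------
Furniture | 646.37    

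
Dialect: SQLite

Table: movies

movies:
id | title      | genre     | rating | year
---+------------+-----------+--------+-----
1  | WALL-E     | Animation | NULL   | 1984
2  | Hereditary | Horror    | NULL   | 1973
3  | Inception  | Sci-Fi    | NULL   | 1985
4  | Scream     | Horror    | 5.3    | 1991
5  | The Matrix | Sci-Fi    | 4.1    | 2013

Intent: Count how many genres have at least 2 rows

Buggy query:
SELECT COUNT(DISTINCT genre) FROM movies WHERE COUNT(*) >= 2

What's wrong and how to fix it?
Bug: WHERE filters individual rows, not groups, so a group-level COUNT is invalid there

Fix: Use a subquery that GROUPs and filters with HAVING, then count its rows

Corrected query:
SELECT COUNT(*) FROM (SELECT genre FROM movies GROUP BY genre HAVING COUNT(*) >= 2)

Result:
COUNT(*)
--------
2       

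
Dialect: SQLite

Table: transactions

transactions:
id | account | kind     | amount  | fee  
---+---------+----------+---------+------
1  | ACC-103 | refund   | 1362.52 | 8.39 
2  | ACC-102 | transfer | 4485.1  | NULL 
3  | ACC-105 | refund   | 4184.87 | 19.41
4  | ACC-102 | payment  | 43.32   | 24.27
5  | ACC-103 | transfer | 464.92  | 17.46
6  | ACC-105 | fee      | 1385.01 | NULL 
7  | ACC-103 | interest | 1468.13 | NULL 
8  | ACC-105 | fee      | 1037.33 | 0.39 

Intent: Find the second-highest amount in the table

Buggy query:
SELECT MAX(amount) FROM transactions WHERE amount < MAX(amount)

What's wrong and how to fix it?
Bug: MAX(amount) on the right of the comparison is an aggregate-in-WHERE error

Fix: Compute the overall MAX in a subquery, then take MAX of rows below it

Corrected query:
SELECT MAX(amount) FROM transactions WHERE amount < (SELECT MAX(amount) FROM transactions)

Result:
MAX(amount)
-----------
4184.87    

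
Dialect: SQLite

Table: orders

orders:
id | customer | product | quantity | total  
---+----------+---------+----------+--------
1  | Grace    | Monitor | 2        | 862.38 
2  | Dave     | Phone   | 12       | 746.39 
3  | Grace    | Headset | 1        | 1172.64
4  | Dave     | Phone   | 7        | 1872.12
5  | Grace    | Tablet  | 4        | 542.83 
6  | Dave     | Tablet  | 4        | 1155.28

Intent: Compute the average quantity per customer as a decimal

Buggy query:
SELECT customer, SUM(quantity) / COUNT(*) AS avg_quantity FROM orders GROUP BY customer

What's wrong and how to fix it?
Bug: SUM(quantity) and COUNT(*) are both integers; the division truncates the fractional part

Fix: Cast one side to REAL so the division keeps the fractional part

Corrected query:
SELECT customer, SUM(quantity) * 1.0 / COUNT(*) AS avg_quantity FROM orders GROUP BY customer

Result:
customer | avg_quantity
---------+-------------
Dave     | 7.666667    
Grace    | 2.333333    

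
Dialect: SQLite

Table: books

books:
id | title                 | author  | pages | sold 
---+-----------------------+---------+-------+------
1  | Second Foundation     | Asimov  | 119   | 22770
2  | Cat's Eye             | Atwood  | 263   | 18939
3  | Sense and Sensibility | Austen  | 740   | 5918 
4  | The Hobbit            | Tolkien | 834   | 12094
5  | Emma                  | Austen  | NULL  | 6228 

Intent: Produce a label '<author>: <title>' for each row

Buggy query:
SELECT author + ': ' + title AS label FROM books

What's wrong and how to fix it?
Bug: '+' is numeric addition; on text columns SQLite converts them to 0 instead of concatenating

Fix: Use the || operator for string concatenation

Corrected query:
SELECT author || ': ' || title AS label FROM books

Result:
label                        
-----------------------------
Asimov: Second Foundation    
Atwood: Cat's Eye            
Austen: Sense and Sensibility
Tolkien: The Hobbit          
Austen: Emma                 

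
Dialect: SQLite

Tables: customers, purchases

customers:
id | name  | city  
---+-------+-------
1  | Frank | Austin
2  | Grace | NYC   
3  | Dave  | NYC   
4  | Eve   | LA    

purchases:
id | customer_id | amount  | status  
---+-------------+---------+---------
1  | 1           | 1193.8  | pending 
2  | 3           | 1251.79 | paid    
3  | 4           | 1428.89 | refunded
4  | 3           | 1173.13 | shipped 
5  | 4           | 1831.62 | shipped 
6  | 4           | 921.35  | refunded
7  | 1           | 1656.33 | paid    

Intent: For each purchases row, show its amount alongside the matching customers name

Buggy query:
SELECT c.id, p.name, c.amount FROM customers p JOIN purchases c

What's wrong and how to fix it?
Bug: JOIN with no ON clause produces a cartesian product; every purchases row pairs with every customers row

Fix: Specify the join condition linking the foreign key to the parent id

Corrected query:
SELECT c.id, p.name, c.amount FROM customers p JOIN purchases c ON c.customer_id = p.id

Result:
id | name  | amount 
---+-------+--------
1  | Frank | 1193.8 
2  | Dave  | 1251.79
3  | Eve   | 1428.89
4  | Dave  | 1173.13
5  | Eve   | 1831.62
6  | Eve   | 921.35 
7  | Frank | 1656.33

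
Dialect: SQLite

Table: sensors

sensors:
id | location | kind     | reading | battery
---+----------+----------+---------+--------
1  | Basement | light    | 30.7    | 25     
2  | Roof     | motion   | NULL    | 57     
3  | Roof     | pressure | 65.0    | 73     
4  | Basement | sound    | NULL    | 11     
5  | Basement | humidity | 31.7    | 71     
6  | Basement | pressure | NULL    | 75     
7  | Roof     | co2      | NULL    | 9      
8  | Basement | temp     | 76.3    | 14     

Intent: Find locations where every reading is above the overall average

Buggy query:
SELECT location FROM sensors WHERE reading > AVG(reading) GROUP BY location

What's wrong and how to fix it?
Bug: AVG() is an aggregate; it can't sit directly in WHERE

Fix: Use a subquery for AVG and a HAVING MIN(...) filter so the condition holds for every row in the group

Corrected query:
SELECT location FROM sensors GROUP BY location HAVING MIN(reading) > (SELECT AVG(reading) FROM sensors)

Result:
location
--------
Roof    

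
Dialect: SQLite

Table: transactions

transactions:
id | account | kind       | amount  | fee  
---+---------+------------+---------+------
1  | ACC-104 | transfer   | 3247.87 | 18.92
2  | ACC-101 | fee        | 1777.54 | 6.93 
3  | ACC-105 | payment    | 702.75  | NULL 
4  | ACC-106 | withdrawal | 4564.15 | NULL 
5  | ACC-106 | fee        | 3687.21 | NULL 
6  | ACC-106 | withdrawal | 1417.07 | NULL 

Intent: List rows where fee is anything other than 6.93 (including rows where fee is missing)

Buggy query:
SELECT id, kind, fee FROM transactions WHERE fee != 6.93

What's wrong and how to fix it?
Bug: Inequality against NULL is unknown, not true; rows with NULL are dropped

Fix: Add an explicit OR fee IS NULL to include the missing-value rows

Corrected query:
SELECT id, kind, fee FROM transactions WHERE fee != 6.93 OR fee IS NULL

Result:
id | kind       | fee  
---+------------+------
1  | transfer   | 18.92
3  | payment    | NULL 
4  | withdrawal | NULL 
5  | fee        | NULL 
6  | withdrawal | NULL 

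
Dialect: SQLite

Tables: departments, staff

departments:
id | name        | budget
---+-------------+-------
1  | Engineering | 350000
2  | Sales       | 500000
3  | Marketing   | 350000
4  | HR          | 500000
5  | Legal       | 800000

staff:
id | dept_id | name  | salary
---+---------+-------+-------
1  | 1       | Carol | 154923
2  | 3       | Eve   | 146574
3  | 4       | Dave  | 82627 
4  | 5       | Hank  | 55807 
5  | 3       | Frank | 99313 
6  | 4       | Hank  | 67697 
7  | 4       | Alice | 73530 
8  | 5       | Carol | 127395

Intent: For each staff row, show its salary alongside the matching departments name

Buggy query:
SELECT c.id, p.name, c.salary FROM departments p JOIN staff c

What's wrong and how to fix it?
Bug: JOIN with no ON clause produces a cartesian product; every staff row pairs with every departments row

Fix: Specify the join condition linking the foreign key to the parent id

Corrected query:
SELECT c.id, p.name, c.salary FROM departments p JOIN staff c ON c.dept_id = p.id

Result:
id | name        | salary
---+-------------+-------
1  | Engineering | 154923
2  | Marketing   | 146574
3  | HR          | 82627 
4  | Legal       | 55807 
5  | Marketing   | 99313 
6  | HR          | 67697 
7  | HR          | 73530 
8  | Legal       | 127395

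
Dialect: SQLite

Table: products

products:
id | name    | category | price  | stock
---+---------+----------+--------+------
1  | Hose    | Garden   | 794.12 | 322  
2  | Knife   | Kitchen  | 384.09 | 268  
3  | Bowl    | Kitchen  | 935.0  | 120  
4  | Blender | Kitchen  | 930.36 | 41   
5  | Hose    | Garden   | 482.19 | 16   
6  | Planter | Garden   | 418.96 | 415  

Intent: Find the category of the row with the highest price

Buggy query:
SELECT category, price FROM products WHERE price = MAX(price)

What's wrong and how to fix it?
Bug: WHERE is evaluated per row; an aggregate over the whole table isn't defined there

Fix: Use a subquery: WHERE price = (SELECT MAX(price) FROM products)

Corrected query:
SELECT category, price FROM products WHERE price = (SELECT MAX(price) FROM products)

Result:
category | price
---------+------
Kitchen  | 935  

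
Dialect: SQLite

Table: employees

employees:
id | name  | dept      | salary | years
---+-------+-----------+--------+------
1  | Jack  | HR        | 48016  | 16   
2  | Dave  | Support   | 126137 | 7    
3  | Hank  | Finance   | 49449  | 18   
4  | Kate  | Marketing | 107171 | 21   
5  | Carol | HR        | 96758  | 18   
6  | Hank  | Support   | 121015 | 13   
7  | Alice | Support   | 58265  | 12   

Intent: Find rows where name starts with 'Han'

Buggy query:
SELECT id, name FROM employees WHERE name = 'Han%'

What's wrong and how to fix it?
Bug: Wildcards only work with LIKE; '=' treats '%' as a literal character

Fix: Replace '=' with LIKE so 'Han%' is treated as a pattern

Corrected query:
SELECT id, name FROM employees WHERE name LIKE 'Han%'

Result:
id | name
---+-----
3  | Hank
6  | Hank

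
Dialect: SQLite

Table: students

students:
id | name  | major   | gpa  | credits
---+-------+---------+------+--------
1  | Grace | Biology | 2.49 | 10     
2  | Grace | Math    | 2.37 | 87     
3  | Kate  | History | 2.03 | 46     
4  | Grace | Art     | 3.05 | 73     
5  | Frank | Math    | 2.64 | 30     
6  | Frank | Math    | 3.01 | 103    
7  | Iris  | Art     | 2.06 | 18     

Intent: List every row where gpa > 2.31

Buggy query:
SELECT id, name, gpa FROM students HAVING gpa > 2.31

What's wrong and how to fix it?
Bug: This is a non-aggregate query (no GROUP BY, no aggregates), so in SQLite the HAVING clause is invalid here; a row-level condition belongs in WHERE

Fix: Replace HAVING with WHERE since the condition applies to individual rows

Corrected query:
SELECT id, name, gpa FROM students WHERE gpa > 2.31

Result:
id | name  | gpa 
---+-------+-----
1  | Grace | 2.49
2  | Grace | 2.37
4  | Grace | 3.05
5  | Frank | 2.64
6  | Frank | 3.01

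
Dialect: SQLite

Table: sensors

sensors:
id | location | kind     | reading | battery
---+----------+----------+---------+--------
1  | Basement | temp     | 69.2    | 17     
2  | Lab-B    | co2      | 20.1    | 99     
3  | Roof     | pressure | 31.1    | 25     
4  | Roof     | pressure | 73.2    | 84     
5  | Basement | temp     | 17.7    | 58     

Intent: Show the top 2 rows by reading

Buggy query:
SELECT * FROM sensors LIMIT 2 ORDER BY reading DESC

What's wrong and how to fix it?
Bug: LIMIT must come after ORDER BY

Fix: Sort with ORDER BY, then apply LIMIT

Corrected query:
SELECT * FROM sensors ORDER BY reading DESC LIMIT 2

Result:
id | location | kind     | reading | battery
---+----------+----------+---------+--------
4  | Roof     | pressure | 73.2    | 84     
1  | Basement | temp     | 69.2    | 17     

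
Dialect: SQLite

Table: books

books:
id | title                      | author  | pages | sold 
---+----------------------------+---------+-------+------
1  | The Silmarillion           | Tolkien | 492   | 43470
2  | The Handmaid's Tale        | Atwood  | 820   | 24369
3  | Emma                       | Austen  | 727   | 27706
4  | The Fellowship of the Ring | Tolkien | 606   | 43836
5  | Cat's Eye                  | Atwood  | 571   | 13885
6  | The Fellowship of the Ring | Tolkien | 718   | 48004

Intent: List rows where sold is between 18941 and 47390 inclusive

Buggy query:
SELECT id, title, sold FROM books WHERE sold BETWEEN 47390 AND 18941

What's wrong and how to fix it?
Bug: The bounds are reversed; BETWEEN a AND b requires a <= b to match anything

Fix: Swap the bounds so the smaller value comes first

Corrected query:
SELECT id, title, sold FROM books WHERE sold BETWEEN 18941 AND 47390

Result:
id | title                      | sold 
---+----------------------------+------
1  | The Silmarillion           | 43470
2  | The Handmaid's Tale        | 24369
3  | Emma                       | 27706
4  | The Fellowship of the Ring | 43836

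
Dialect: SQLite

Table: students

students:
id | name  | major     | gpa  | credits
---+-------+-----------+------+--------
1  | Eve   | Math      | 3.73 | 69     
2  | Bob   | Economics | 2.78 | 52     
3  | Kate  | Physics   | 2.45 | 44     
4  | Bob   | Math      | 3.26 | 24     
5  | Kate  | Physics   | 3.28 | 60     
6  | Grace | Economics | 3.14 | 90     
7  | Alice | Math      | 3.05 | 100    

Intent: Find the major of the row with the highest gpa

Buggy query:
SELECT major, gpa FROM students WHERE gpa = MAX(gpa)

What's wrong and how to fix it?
Bug: MAX(gpa) is an aggregate and cannot be used directly in WHERE

Fix: Wrap MAX in a scalar subquery so WHERE compares against a single value

Corrected query:
SELECT major, gpa FROM students WHERE gpa = (SELECT MAX(gpa) FROM students)

Result:
major | gpa 
------+-----
Math  | 3.73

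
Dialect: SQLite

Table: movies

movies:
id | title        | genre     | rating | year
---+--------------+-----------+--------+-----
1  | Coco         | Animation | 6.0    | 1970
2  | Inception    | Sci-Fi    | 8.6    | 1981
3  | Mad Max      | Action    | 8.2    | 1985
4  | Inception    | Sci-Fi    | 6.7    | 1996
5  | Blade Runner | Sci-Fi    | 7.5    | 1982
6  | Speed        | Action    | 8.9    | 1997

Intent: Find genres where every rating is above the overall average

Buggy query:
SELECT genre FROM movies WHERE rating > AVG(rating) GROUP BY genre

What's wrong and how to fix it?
Bug: AVG() is an aggregate; it can't sit directly in WHERE

Fix: Use a subquery for AVG and a HAVING MIN(...) filter so the condition holds for every row in the group

Corrected query:
SELECT genre FROM movies GROUP BY genre HAVING MIN(rating) > (SELECT AVG(rating) FROM movies)

Result:
genre 
------
Action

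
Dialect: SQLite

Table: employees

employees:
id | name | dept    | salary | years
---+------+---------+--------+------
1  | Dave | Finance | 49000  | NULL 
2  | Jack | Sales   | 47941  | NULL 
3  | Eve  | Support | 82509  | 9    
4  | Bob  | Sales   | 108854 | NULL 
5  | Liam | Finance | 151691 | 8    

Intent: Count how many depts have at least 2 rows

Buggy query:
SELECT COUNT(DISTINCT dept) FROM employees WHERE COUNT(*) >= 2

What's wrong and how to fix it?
Bug: WHERE filters individual rows, not groups, so a group-level COUNT is invalid there

Fix: Use a subquery that GROUPs and filters with HAVING, then count its rows

Corrected query:
SELECT COUNT(*) FROM (SELECT dept FROM employees GROUP BY dept HAVING COUNT(*) >= 2)

Result:
COUNT(*)
--------
2       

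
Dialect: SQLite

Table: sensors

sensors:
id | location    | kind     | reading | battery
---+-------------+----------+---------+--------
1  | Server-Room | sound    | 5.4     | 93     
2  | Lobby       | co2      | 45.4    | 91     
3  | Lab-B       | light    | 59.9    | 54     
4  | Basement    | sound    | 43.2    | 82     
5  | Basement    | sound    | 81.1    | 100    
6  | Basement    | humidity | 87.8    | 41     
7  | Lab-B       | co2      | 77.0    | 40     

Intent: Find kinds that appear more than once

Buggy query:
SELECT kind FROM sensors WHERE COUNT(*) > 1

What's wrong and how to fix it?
Bug: COUNT(*) is an aggregate and cannot be used in WHERE

Fix: Group first, then use HAVING for the count condition

Corrected query:
SELECT kind FROM sensors GROUP BY kind HAVING COUNT(*) > 1

Result:
kind 
-----
co2  
sound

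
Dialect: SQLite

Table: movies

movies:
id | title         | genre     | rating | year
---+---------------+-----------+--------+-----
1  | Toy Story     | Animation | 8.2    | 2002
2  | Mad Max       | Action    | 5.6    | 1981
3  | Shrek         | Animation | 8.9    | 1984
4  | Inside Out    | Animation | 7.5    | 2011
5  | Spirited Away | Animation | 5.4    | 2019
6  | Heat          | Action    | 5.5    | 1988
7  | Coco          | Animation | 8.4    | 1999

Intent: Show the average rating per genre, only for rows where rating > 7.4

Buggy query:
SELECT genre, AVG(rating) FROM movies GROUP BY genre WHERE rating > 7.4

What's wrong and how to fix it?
Bug: Row-level WHERE must come before GROUP BY in the clause order

Fix: Move the WHERE clause before GROUP BY

Corrected query:
SELECT genre, AVG(rating) FROM movies WHERE rating > 7.4 GROUP BY genre

Result:
genre     | AVG(rating)
----------+------------
Animation | 8.25       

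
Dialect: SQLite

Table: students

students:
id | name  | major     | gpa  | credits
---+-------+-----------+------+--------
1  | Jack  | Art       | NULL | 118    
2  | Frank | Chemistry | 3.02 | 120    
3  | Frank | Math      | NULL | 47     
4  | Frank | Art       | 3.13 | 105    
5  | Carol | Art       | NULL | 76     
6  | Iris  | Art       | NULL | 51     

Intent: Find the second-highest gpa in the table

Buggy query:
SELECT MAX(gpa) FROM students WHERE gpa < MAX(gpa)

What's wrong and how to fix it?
Bug: MAX(gpa) on the right of the comparison is an aggregate-in-WHERE error

Fix: Put the inner MAX in a scalar subquery

Corrected query:
SELECT MAX(gpa) FROM students WHERE gpa < (SELECT MAX(gpa) FROM students)

Result:
MAX(gpa)
--------
3.02    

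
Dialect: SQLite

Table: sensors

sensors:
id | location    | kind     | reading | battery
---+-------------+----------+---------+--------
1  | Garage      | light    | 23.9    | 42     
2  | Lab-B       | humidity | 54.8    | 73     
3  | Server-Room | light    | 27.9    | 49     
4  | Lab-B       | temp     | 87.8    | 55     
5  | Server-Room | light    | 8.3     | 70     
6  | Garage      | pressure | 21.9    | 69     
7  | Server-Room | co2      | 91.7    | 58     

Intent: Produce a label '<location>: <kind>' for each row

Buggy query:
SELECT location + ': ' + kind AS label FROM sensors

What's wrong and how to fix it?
Bug: '+' is numeric addition; on text columns SQLite converts them to 0 instead of concatenating

Fix: Use the || operator for string concatenation

Corrected query:
SELECT location || ': ' || kind AS label FROM sensors

Result:
label             
------------------
Garage: light     
Lab-B: humidity   
Server-Room: light
Lab-B: temp       
Server-Room: light
Garage: pressure  
Server-Room: co2  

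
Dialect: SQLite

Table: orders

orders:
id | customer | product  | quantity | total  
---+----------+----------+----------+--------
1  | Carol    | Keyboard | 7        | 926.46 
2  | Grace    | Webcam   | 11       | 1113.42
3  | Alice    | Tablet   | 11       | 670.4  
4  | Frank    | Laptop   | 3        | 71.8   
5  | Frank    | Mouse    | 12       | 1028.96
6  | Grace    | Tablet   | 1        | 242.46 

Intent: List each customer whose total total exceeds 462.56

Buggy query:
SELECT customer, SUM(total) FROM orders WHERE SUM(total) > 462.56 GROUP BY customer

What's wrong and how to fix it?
Bug: SUM(total) is an aggregate, but WHERE filters rows before aggregation

Fix: Move the aggregate condition to a HAVING clause

Corrected query:
SELECT customer, SUM(total) FROM orders GROUP BY customer HAVING SUM(total) > 462.56

Result:
customer | SUM(total)
---------+-----------
Alice    | 670.4     
Carol    | 926.46    
Frank    | 1100.76   
Grace    | 1355.88   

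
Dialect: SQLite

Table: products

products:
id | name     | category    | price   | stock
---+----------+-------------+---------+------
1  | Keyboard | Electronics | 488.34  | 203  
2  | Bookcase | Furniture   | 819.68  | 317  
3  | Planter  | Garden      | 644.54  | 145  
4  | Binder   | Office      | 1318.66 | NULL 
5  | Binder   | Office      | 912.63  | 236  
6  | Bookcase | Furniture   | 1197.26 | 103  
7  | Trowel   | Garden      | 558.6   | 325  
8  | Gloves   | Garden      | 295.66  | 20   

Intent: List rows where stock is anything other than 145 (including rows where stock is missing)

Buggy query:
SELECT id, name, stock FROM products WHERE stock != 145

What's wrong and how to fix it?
Bug: Inequality against NULL is unknown, not true; rows with NULL are dropped

Fix: Add an explicit OR stock IS NULL to include the missing-value rows

Corrected query:
SELECT id, name, stock FROM products WHERE stock != 145 OR stock IS NULL

Result:
id | name     | stock
---+----------+------
1  | Keyboard | 203  
2  | Bookcase | 317  
4  | Binder   | NULL 
5  | Binder   | 236  
6  | Bookcase | 103  
7  | Trowel   | 325  
8  | Gloves   | 20   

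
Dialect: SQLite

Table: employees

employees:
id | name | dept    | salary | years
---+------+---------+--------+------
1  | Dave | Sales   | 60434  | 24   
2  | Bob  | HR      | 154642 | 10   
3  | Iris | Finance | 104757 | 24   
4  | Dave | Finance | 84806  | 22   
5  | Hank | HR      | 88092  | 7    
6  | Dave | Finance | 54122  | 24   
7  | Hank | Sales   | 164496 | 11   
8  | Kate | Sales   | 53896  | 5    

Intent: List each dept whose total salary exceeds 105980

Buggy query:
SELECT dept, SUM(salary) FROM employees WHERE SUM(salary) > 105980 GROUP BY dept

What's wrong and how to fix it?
Bug: SUM(salary) is an aggregate, but WHERE filters rows before aggregation

Fix: Use HAVING (which filters groups after aggregation) instead of WHERE

Corrected query:
SELECT dept, SUM(salary) FROM employees GROUP BY dept HAVING SUM(salary) > 105980

Result:
dept    | SUM(salary)
--------+------------
Finance | 243685     
HR      | 242734     
Sales   | 278826     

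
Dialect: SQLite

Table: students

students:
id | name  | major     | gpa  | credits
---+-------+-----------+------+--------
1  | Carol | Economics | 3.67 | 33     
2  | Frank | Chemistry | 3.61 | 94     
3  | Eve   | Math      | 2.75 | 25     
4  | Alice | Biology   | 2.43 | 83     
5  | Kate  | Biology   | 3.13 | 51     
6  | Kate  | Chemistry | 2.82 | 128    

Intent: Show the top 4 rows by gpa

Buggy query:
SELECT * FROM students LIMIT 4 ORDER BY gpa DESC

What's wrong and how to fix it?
Bug: ORDER BY cannot follow LIMIT; LIMIT is the final clause

Fix: Sort with ORDER BY, then apply LIMIT

Corrected query:
SELECT * FROM students ORDER BY gpa DESC LIMIT 4

Result:
id | name  | major     | gpa  | credits
---+-------+-----------+------+--------
1  | Carol | Economics | 3.67 | 33     
2  | Frank | Chemistry | 3.61 | 94     
5  | Kate  | Biology   | 3.13 | 51     
6  | Kate  | Chemistry | 2.82 | 128    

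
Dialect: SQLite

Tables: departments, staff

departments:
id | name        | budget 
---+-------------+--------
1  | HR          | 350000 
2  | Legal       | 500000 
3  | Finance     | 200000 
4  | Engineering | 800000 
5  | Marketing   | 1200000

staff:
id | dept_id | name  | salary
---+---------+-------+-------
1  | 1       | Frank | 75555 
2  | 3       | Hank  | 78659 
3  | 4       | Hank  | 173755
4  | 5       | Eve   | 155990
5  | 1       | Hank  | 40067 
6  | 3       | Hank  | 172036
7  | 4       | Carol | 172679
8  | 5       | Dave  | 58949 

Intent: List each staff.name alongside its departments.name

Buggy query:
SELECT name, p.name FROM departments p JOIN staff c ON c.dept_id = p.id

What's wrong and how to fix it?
Bug: Both tables have a 'name' column; the unqualified reference is ambiguous

Fix: Qualify the column with its table alias (c.name)

Corrected query:
SELECT c.name, p.name FROM departments p JOIN staff c ON c.dept_id = p.id

Result:
name  | name       
------+------------
Frank | HR         
Hank  | Finance    
Hank  | Engineering
Eve   | Marketing  
Hank  | HR         
Hank  | Finance    
Carol | Engineering
Dave  | Marketing  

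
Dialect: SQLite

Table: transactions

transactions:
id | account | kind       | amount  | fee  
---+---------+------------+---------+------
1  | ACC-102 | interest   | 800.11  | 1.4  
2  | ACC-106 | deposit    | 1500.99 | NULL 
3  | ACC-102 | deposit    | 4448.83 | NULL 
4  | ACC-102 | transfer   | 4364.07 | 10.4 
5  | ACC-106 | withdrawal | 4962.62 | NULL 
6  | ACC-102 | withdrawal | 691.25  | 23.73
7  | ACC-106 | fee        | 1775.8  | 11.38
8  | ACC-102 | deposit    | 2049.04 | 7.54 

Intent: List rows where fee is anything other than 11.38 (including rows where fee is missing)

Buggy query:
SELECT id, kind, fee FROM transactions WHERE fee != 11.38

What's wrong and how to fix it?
Bug: Inequality against NULL is unknown, not true; rows with NULL are dropped

Fix: Add an explicit OR fee IS NULL to include the missing-value rows

Corrected query:
SELECT id, kind, fee FROM transactions WHERE fee != 11.38 OR fee IS NULL

Result:
id | kind       | fee  
---+------------+------
1  | interest   | 1.4  
2  | deposit    | NULL 
3  | deposit    | NULL 
4  | transfer   | 10.4 
5  | withdrawal | NULL 
6  | withdrawal | 23.73
8  | deposit    | 7.54 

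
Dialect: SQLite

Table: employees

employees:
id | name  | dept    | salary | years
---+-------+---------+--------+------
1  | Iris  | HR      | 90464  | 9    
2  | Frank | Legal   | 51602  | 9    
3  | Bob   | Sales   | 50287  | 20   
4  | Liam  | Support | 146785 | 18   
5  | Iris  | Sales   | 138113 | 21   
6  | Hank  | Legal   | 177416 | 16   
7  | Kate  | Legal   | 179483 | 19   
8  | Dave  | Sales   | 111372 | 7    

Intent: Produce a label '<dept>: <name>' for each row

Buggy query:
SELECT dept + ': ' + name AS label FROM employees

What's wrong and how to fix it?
Bug: '+' is numeric addition; on text columns SQLite converts them to 0 instead of concatenating

Fix: Replace + with || to concatenate text

Corrected query:
SELECT dept || ': ' || name AS label FROM employees

Result:
label        
-------------
HR: Iris     
Legal: Frank 
Sales: Bob   
Support: Liam
Sales: Iris  
Legal: Hank  
Legal: Kate  
Sales: Dave  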